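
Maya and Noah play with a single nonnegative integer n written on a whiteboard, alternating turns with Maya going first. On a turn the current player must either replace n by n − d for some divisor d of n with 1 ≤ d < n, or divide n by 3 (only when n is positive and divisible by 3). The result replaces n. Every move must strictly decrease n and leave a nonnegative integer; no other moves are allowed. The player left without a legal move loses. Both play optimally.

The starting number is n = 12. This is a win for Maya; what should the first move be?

Move to 4.

Use the standard recursion: the mover loses at a terminal position; elsewhere, the mover wins exactly when some move hands the opponent an L position.
n=0: no move → L
n=1: no move → L
n=2: can move to 1, which is L ⇒ W
n=3: can move to 1, which is L ⇒ W
n=4: moves to 2(W), 3(W); every one is W ⇒ L
n=5: can move to 4, which is L ⇒ W
n=6: can move to 4, which is L ⇒ W
n=7: the only move is to 6(W), a W ⇒ L
n=8: can move to 4, which is L ⇒ W
n=9: moves to 3(W), 6(W), 8(W); every one is W ⇒ L
n=10: can move to 9, which is L ⇒ W
n=11: the only move is to 10(W), a W ⇒ L
n=12: can move to 4, which is L ⇒ W
From 12, the L positions reachable in one move are: 4, 9, 11. Any move reaching one of these is winning.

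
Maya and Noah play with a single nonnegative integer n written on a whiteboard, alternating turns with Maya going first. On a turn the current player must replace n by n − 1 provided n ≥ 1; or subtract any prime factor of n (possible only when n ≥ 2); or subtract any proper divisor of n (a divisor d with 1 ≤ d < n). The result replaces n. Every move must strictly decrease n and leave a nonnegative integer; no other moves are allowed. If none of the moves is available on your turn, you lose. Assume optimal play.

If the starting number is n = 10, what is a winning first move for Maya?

Move to 9.

Use the standard recursion: the mover loses at a terminal position; elsewhere, the mover wins exactly when some move hands the opponent an L position.
n=0: no move → L
n=1: can move to 0, which is L ⇒ W
n=2: can move to 0, which is L ⇒ W
n=3: can move to 0, which is L ⇒ W
n=4: moves to 2(W), 3(W); every one is W ⇒ L
n=5: can move to 0, which is L ⇒ W
n=6: can move to 4, which is L ⇒ W
n=7: can move to 0, which is L ⇒ W
n=8: can move to 4, which is L ⇒ W
n=9: moves to 6(W), 8(W); every one is W ⇒ L
n=10: can move to 9, which is L ⇒ W
From 10, the L positions reachable in one move are: 9.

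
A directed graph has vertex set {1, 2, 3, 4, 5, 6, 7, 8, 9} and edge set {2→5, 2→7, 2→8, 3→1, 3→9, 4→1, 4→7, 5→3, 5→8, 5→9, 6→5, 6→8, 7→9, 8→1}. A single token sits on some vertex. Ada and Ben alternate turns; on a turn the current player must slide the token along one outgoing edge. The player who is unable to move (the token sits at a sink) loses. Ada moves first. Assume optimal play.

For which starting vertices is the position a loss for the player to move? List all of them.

Classify positions by backward induction: terminal positions (no move available) are L. From any other position, the mover wins iff some move reaches an L.
Every edge goes from a vertex to one that appears earlier in the order 9, 1, 3, 8, 5, 6, 7, 2, 4, so processing vertices in that order labels each vertex after all of its successors.
9: no outgoing edge → L
1: no outgoing edge → L
3: W (go to 1, an L position)
8: W (go to 1, an L position)
5: W (go to 9, an L position)
6: L (options 5(W), 8(W) are all W)
7: W (go to 9, an L position)
2: L (options 7(W), 5(W), 8(W) are all W)
4: W (go to 1, an L position)
Reading off the rows marked L gives the requested list; there are 4 such vertices.

1, 2, 6, 9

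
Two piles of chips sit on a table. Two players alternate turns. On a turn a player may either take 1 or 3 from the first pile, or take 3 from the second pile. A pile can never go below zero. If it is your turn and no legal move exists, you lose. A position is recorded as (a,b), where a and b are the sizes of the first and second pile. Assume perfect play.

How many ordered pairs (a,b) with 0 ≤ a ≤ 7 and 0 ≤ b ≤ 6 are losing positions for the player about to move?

Work bottom-up. With no move the player to move loses. Otherwise the position is W if at least one move leads to an L position for the opponent, and L if every move leads to a W.
Every move lowers a or b (never raises either), so fill the grid row by row in increasing a, and left to right within a row: each cell's successors are then already labelled.
      b=0  b=1  b=2  b=3  b=4  b=5  b=6
a=0:    L    L    L    W    W    W    L
a=1:    W    W    W    L    L    L    W
a=2:    L    L    L    W    W    W    L
a=3:    W    W    W    L    L    L    W
a=4:    L    L    L    W    W    W    L
a=5:    W    W    W    L    L    L    W
a=6:    L    L    L    W    W    W    L
a=7:    W    W    W    L    L    L    W
Cells with no legal move (terminal, hence L): (0,0), (0,1), (0,2).
The remaining L cells, each justified by listing all of its moves:
(0,6): the only move is to (0,3)(W), a W ⇒ L
(1,3): moves to (0,3)(W), (1,0)(W); every one is W ⇒ L
(1,4): moves to (0,4)(W), (1,1)(W); every one is W ⇒ L
(1,5): moves to (0,5)(W), (1,2)(W); every one is W ⇒ L
(2,0): the only move is to (1,0)(W), a W ⇒ L
(2,1): the only move is to (1,1)(W), a W ⇒ L
(2,2): the only move is to (1,2)(W), a W ⇒ L
(2,6): moves to (1,6)(W), (2,3)(W); every one is W ⇒ L
(3,3): moves to (2,3)(W), (0,3)(W), (3,0)(W); every one is W ⇒ L
(3,4): moves to (2,4)(W), (0,4)(W), (3,1)(W); every one is W ⇒ L
(3,5): moves to (2,5)(W), (0,5)(W), (3,2)(W); every one is W ⇒ L
(4,0): moves to (3,0)(W), (1,0)(W); every one is W ⇒ L
(4,1): moves to (3,1)(W), (1,1)(W); every one is W ⇒ L
(4,2): moves to (3,2)(W), (1,2)(W); every one is W ⇒ L
(4,6): moves to (3,6)(W), (1,6)(W), (4,3)(W); every one is W ⇒ L
(5,3): moves to (4,3)(W), (2,3)(W), (5,0)(W); every one is W ⇒ L
(5,4): moves to (4,4)(W), (2,4)(W), (5,1)(W); every one is W ⇒ L
(5,5): moves to (4,5)(W), (2,5)(W), (5,2)(W); every one is W ⇒ L
(6,0): moves to (5,0)(W), (3,0)(W); every one is W ⇒ L
(6,1): moves to (5,1)(W), (3,1)(W); every one is W ⇒ L
(6,2): moves to (5,2)(W), (3,2)(W); every one is W ⇒ L
(6,6): moves to (5,6)(W), (3,6)(W), (6,3)(W); every one is W ⇒ L
(7,3): moves to (6,3)(W), (4,3)(W), (7,0)(W); every one is W ⇒ L
(7,4): moves to (6,4)(W), (4,4)(W), (7,1)(W); every one is W ⇒ L
(7,5): moves to (6,5)(W), (4,5)(W), (7,2)(W); every one is W ⇒ L
Every other cell has at least one move into one of the L cells above, so it is W.
L cells per row: a=0: 4, a=1: 3, a=2: 4, a=3: 3, a=4: 4, a=5: 3, a=6: 4, a=7: 3; total 28.

28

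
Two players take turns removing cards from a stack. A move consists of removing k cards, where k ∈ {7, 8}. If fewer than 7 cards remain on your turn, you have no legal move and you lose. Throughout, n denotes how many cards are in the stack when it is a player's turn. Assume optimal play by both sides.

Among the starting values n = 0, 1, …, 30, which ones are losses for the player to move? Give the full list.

0, 1, 2, 3, 4, 5, 6, 15, 16, 17, 18, 19, 20, 21, 30

Build the W/L table. Terminal = L. A non-terminal position is W if it has a move to some L; otherwise it is L.
n=0: no move → L
n=1: no move → L
n=2: no move → L
n=3: no move → L
n=4: no move → L
n=5: no move → L
n=6: no move → L
n=7: W (go to 0, an L position)
n=8: W (go to 1, an L position)
n=9: W (go to 2, an L position)
n=10: W (go to 3, an L position)
n=11: W (go to 4, an L position)
n=12: W (go to 5, an L position)
n=13: W (go to 6, an L position)
n=14: W (go to 6, an L position)
n=15: L (options 8(W), 7(W) are all W)
n=16: L (options 9(W), 8(W) are all W)
n=17: L (options 10(W), 9(W) are all W)
n=18: L (options 11(W), 10(W) are all W)
n=19: L (options 12(W), 11(W) are all W)
n=20: L (options 13(W), 12(W) are all W)
n=21: L (options 14(W), 13(W) are all W)
n=22: W (go to 15, an L position)
n=23: W (go to 16, an L position)
n=24: W (go to 17, an L position)
n=25: W (go to 18, an L position)
n=26: W (go to 19, an L position)
n=27: W (go to 20, an L position)
n=28: W (go to 21, an L position)
n=29: W (go to 21, an L position)
n=30: L (options 23(W), 22(W) are all W)
The losing starting values of n are exactly the entries labelled L in this table (15 of them).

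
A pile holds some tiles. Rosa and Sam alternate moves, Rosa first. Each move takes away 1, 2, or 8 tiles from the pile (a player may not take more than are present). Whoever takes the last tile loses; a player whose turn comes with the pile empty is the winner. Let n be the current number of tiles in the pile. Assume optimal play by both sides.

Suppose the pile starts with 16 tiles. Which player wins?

Sam wins.

Compute win/loss labels from the base case upward. A position with no move is W. Any other position is W if it can reach an L in one move, else L.
n=0: no move; the opponent has just taken the last tile and therefore loses → W
n=1: the only move is to 0(W), a W ⇒ L
n=2: can move to 1, which is L ⇒ W
n=3: can move to 1, which is L ⇒ W
n=4: moves to 3(W), 2(W); every one is W ⇒ L
n=5: can move to 4, which is L ⇒ W
n=6: can move to 4, which is L ⇒ W
n=7: moves to 6(W), 5(W); every one is W ⇒ L
n=8: can move to 7, which is L ⇒ W
n=9: can move to 7, which is L ⇒ W
n=10: moves to 9(W), 8(W), 2(W); every one is W ⇒ L
n=11: can move to 10, which is L ⇒ W
n=12: can move to 10, which is L ⇒ W
n=13: moves to 12(W), 11(W), 5(W); every one is W ⇒ L
n=14: can move to 13, which is L ⇒ W
n=15: can move to 13, which is L ⇒ W
n=16: moves to 15(W), 14(W), 8(W); every one is W ⇒ L
Every move from 16 reaches a W position, so the mover loses.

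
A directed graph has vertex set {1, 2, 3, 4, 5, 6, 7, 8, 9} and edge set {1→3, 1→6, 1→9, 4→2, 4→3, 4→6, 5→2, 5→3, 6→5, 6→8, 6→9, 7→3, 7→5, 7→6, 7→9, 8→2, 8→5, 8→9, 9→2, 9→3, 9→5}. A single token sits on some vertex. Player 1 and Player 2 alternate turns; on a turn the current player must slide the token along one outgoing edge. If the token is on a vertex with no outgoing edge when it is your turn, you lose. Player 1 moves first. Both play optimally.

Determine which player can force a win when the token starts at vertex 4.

Positions with no move are L. A position that does have a move is losing for the player to move precisely when every available move leads to a winning position for the opponent. Fill in the labels:
Every edge goes from a vertex to one that appears earlier in the order 2, 3, 5, 9, 8, 6, 4, 1, 7, so processing vertices in that order labels each vertex after all of its successors.
2: no outgoing edge → L
3: no outgoing edge → L
5: can move to 3, which is L ⇒ W
9: can move to 3, which is L ⇒ W
8: can move to 2, which is L ⇒ W
6: moves to 8(W), 9(W), 5(W); every one is W ⇒ L
4: can move to 6, which is L ⇒ W
1: can move to 6, which is L ⇒ W
7: can move to 6, which is L ⇒ W
The starting position 4 is W: Player 1 should move to 6, handing over an L position.

Player 1 wins.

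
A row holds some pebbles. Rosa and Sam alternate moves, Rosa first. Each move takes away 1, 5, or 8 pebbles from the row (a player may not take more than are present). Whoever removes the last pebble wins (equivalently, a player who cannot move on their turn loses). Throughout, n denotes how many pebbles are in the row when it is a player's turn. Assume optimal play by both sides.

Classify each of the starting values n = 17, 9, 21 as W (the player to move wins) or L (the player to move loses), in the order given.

17: L, 9: W, 21: W

Work bottom-up. With no move the player to move loses. Otherwise the position is W if at least one move leads to an L position for the opponent, and L if every move leads to a W.
n=0: no move → L
n=1: →0(L), so W
n=2: →1(W) only, which is W, so L
n=3: →2(L), so W
n=4: →3(W) only, which is W, so L
n=5: →4(L), so W
n=6: →5(W), 1(W) — all W, so L
n=7: →6(L), so W
n=8: →0(L), so W
n=9: →4(L), so W
n=10: →2(L), so W
n=11: →6(L), so W
n=12: →4(L), so W
n=13: →12(W), 8(W), 5(W) — all W, so L
n=14: →13(L), so W
n=15: →14(W), 10(W), 7(W) — all W, so L
n=16: →15(L), so W
n=17: →16(W), 12(W), 9(W) — all W, so L
n=18: →17(L), so W
n=19: →18(W), 14(W), 11(W) — all W, so L
n=20: →19(L), so W
n=21: →13(L), so W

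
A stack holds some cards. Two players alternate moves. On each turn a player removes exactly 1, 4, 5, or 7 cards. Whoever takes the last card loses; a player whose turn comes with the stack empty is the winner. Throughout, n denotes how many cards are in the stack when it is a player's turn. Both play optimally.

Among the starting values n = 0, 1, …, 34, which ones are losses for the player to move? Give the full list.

Build the W/L table. Terminal = W. A non-terminal position is W if it has a move to some L; otherwise it is L.
n=0: no move; the opponent has just taken the last card and therefore loses → W
n=1: →0(W) only, which is W, so L
n=2: →1(L), so W
n=3: →2(W) only, which is W, so L
n=4: →3(L), so W
n=5: →1(L), so W
n=6: →1(L), so W
n=7: →3(L), so W
n=8: →3(L), so W
n=9: →8(W), 5(W), 4(W), 2(W) — all W, so L
n=10: →9(L), so W
n=11: →10(W), 7(W), 6(W), 4(W) — all W, so L
n=12: →11(L), so W
n=13: →9(L), so W
n=14: →9(L), so W
n=15: →11(L), so W
n=16: →11(L), so W
n=17: →16(W), 13(W), 12(W), 10(W) — all W, so L
n=18: →17(L), so W
n=19: →18(W), 15(W), 14(W), 12(W) — all W, so L
n=20: →19(L), so W
n=21: →17(L), so W
n=22: →17(L), so W
n=23: →19(L), so W
n=24: →19(L), so W
n=25: →24(W), 21(W), 20(W), 18(W) — all W, so L
n=26: →25(L), so W
n=27: →26(W), 23(W), 22(W), 20(W) — all W, so L
n=28: →27(L), so W
n=29: →25(L), so W
n=30: →25(L), so W
n=31: →27(L), so W
n=32: →27(L), so W
n=33: →32(W), 29(W), 28(W), 26(W) — all W, so L
n=34: →33(L), so W
The losing starting values of n are exactly the entries labelled L in this table (9 of them).

1, 3, 9, 11, 17, 19, 25, 27, 33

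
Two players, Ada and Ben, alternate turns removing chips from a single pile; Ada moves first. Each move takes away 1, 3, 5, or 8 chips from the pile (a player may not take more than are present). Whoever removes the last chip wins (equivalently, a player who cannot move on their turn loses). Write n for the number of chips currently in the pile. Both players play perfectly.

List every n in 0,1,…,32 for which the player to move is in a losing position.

0, 2, 4, 6, 13, 15, 17, 19, 26, 28, 30, 32

Work bottom-up. With no move the player to move loses. Otherwise the position is W if at least one move leads to an L position for the opponent, and L if every move leads to a W.
n=0: no move → L
n=1: W (go to 0, an L position)
n=2: L (sole option 1(W) is W)
n=3: W (go to 2, an L position)
n=4: L (options 3(W), 1(W) are all W)
n=5: W (go to 4, an L position)
n=6: L (options 5(W), 3(W), 1(W) are all W)
n=7: W (go to 6, an L position)
n=8: W (go to 0, an L position)
n=9: W (go to 6, an L position)
n=10: W (go to 2, an L position)
n=11: W (go to 6, an L position)
n=12: W (go to 4, an L position)
n=13: L (options 12(W), 10(W), 8(W), 5(W) are all W)
n=14: W (go to 13, an L position)
n=15: L (options 14(W), 12(W), 10(W), 7(W) are all W)
n=16: W (go to 15, an L position)
n=17: L (options 16(W), 14(W), 12(W), 9(W) are all W)
n=18: W (go to 17, an L position)
n=19: L (options 18(W), 16(W), 14(W), 11(W) are all W)
n=20: W (go to 19, an L position)
n=21: W (go to 13, an L position)
n=22: W (go to 19, an L position)
n=23: W (go to 15, an L position)
n=24: W (go to 19, an L position)
n=25: W (go to 17, an L position)
n=26: L (options 25(W), 23(W), 21(W), 18(W) are all W)
n=27: W (go to 26, an L position)
n=28: L (options 27(W), 25(W), 23(W), 20(W) are all W)
n=29: W (go to 28, an L position)
n=30: L (options 29(W), 27(W), 25(W), 22(W) are all W)
n=31: W (go to 30, an L position)
n=32: L (options 31(W), 29(W), 27(W), 24(W) are all W)
Reading off the rows marked L gives the requested list; there are 12 such values of n.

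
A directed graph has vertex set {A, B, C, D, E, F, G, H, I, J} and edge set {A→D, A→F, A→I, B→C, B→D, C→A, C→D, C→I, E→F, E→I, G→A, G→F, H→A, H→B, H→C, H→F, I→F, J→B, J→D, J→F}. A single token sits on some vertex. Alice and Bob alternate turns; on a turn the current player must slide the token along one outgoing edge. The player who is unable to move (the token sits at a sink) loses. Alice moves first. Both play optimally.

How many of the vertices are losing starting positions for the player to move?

2

Build the W/L table. Terminal = L. A non-terminal position is W if it has a move to some L; otherwise it is L.
Every edge goes from a vertex to one that appears earlier in the order F, D, I, A, C, B, G, H, E, J, so processing vertices in that order labels each vertex after all of its successors.
F: no outgoing edge → L
D: no outgoing edge → L
I: reaches L-position F → W
A: reaches L-position D → W
C: reaches L-position D → W
B: reaches L-position D → W
G: reaches L-position F → W
H: reaches L-position F → W
E: reaches L-position F → W
J: reaches L-position D → W
The L vertices are D, F; that is 2 in all.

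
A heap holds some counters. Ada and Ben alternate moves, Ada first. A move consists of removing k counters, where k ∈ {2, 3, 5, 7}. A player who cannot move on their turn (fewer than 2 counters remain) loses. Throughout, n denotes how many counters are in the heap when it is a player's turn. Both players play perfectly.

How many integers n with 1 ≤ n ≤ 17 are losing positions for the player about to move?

Compute win/loss labels from the base case upward. A position with no move is L. Any other position is W if it can reach an L in one move, else L.
n=0: no move → L
n=1: no move → L
n=2: can move to 0, which is L ⇒ W
n=3: can move to 1, which is L ⇒ W
n=4: can move to 1, which is L ⇒ W
n=5: can move to 0, which is L ⇒ W
n=6: can move to 1, which is L ⇒ W
n=7: can move to 0, which is L ⇒ W
n=8: can move to 1, which is L ⇒ W
n=9: moves to 7(W), 6(W), 4(W), 2(W); every one is W ⇒ L
n=10: moves to 8(W), 7(W), 5(W), 3(W); every one is W ⇒ L
n=11: can move to 9, which is L ⇒ W
n=12: can move to 10, which is L ⇒ W
n=13: can move to 10, which is L ⇒ W
n=14: can move to 9, which is L ⇒ W
n=15: can move to 10, which is L ⇒ W
n=16: can move to 9, which is L ⇒ W
n=17: can move to 10, which is L ⇒ W
L entries with 1 ≤ n ≤ 17 (n=0 is outside the asked range and is not counted): n = 1, 9, 10; that makes 3.

3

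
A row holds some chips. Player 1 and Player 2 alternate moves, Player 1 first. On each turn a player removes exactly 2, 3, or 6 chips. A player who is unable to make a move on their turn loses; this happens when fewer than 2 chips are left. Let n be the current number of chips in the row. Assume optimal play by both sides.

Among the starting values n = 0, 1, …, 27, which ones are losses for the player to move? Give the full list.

0, 1, 5, 9, 10, 14, 18, 19, 23, 27

Use the standard recursion: the mover loses at a terminal position; elsewhere, the mover wins exactly when some move hands the opponent an L position.
n=0: no move → L
n=1: no move → L
n=2: →0(L), so W
n=3: →1(L), so W
n=4: →1(L), so W
n=5: →3(W), 2(W) — all W, so L
n=6: →0(L), so W
n=7: →5(L), so W
n=8: →5(L), so W
n=9: →7(W), 6(W), 3(W) — all W, so L
n=10: →8(W), 7(W), 4(W) — all W, so L
n=11: →9(L), so W
n=12: →10(L), so W
n=13: →10(L), so W
n=14: →12(W), 11(W), 8(W) — all W, so L
n=15: →9(L), so W
n=16: →14(L), so W
n=17: →14(L), so W
n=18: →16(W), 15(W), 12(W) — all W, so L
n=19: →17(W), 16(W), 13(W) — all W, so L
n=20: →18(L), so W
n=21: →19(L), so W
n=22: →19(L), so W
n=23: →21(W), 20(W), 17(W) — all W, so L
n=24: →18(L), so W
n=25: →23(L), so W
n=26: →23(L), so W
n=27: →25(W), 24(W), 21(W) — all W, so L
Reading off the rows marked L gives the requested list; there are 10 such values of n.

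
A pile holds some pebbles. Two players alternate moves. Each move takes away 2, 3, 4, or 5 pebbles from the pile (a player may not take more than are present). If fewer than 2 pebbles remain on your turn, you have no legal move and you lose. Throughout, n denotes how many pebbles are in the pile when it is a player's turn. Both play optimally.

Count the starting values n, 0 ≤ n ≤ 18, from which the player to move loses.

6

Build the W/L table. Terminal = L. A non-terminal position is W if it has a move to some L; otherwise it is L.
n=0: no move → L
n=1: no move → L
n=2: reaches L-position 0 → W
n=3: reaches L-position 1 → W
n=4: reaches L-position 1 → W
n=5: reaches L-position 1 → W
n=6: reaches L-position 1 → W
n=7: only reaches 5(W), 4(W), 3(W), 2(W), all W → L
n=8: only reaches 6(W), 5(W), 4(W), 3(W), all W → L
n=9: reaches L-position 7 → W
n=10: reaches L-position 8 → W
n=11: reaches L-position 8 → W
n=12: reaches L-position 8 → W
n=13: reaches L-position 8 → W
n=14: only reaches 12(W), 11(W), 10(W), 9(W), all W → L
n=15: only reaches 13(W), 12(W), 11(W), 10(W), all W → L
n=16: reaches L-position 14 → W
n=17: reaches L-position 15 → W
n=18: reaches L-position 15 → W
L entries with 0 ≤ n ≤ 18: n = 0, 1, 7, 8, 14, 15; that makes 6.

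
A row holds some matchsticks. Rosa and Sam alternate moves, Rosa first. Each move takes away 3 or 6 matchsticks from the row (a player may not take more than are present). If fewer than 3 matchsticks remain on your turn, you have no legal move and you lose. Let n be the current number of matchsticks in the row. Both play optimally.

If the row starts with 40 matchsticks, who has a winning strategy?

Rosa wins.

Compute win/loss labels from the base case upward. A position with no move is L. Any other position is W if it can reach an L in one move, else L.
n=0: no move → L
n=1: no move → L
n=2: no move → L
n=3: can move to 0, which is L ⇒ W
n=4: can move to 1, which is L ⇒ W
n=5: can move to 2, which is L ⇒ W
n=6: can move to 0, which is L ⇒ W
n=7: can move to 1, which is L ⇒ W
n=8: can move to 2, which is L ⇒ W
n=9: moves to 6(W), 3(W); every one is W ⇒ L
n=10: moves to 7(W), 4(W); every one is W ⇒ L
n=11: moves to 8(W), 5(W); every one is W ⇒ L
n=12: can move to 9, which is L ⇒ W
n=13: can move to 10, which is L ⇒ W
n=14: can move to 11, which is L ⇒ W
n=15: can move to 9, which is L ⇒ W
n=16: can move to 10, which is L ⇒ W
n=17: can move to 11, which is L ⇒ W
n=18: moves to 15(W), 12(W); every one is W ⇒ L
n=19: moves to 16(W), 13(W); every one is W ⇒ L
n=20: moves to 17(W), 14(W); every one is W ⇒ L
n=21: can move to 18, which is L ⇒ W
n=22: can move to 19, which is L ⇒ W
n=23: can move to 20, which is L ⇒ W
n=24: can move to 18, which is L ⇒ W
n=25: can move to 19, which is L ⇒ W
n=26: can move to 20, which is L ⇒ W
n=27: moves to 24(W), 21(W); every one is W ⇒ L
n=28: moves to 25(W), 22(W); every one is W ⇒ L
n=29: moves to 26(W), 23(W); every one is W ⇒ L
n=30: can move to 27, which is L ⇒ W
n=31: can move to 28, which is L ⇒ W
n=32: can move to 29, which is L ⇒ W
n=33: can move to 27, which is L ⇒ W
n=34: can move to 28, which is L ⇒ W
n=35: can move to 29, which is L ⇒ W
n=36: moves to 33(W), 30(W); every one is W ⇒ L
n=37: moves to 34(W), 31(W); every one is W ⇒ L
n=38: moves to 35(W), 32(W); every one is W ⇒ L
n=39: can move to 36, which is L ⇒ W
n=40: can move to 37, which is L ⇒ W
From 40 Rosa can remove 3, leaving 37, reaching an L position.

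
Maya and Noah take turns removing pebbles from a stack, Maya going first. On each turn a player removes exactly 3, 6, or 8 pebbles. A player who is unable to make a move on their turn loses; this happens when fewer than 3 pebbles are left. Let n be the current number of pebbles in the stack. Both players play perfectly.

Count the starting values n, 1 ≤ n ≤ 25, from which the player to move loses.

Label each position W (a win for the player to move) or L (a loss). A position with no legal move is L; any other position is W exactly when some move reaches an L, and L when every move reaches a W.
n=0: no move → L
n=1: no move → L
n=2: no move → L
n=3: W (go to 0, an L position)
n=4: W (go to 1, an L position)
n=5: W (go to 2, an L position)
n=6: W (go to 0, an L position)
n=7: W (go to 1, an L position)
n=8: W (go to 2, an L position)
n=9: W (go to 1, an L position)
n=10: W (go to 2, an L position)
n=11: L (options 8(W), 5(W), 3(W) are all W)
n=12: L (options 9(W), 6(W), 4(W) are all W)
n=13: L (options 10(W), 7(W), 5(W) are all W)
n=14: W (go to 11, an L position)
n=15: W (go to 12, an L position)
n=16: W (go to 13, an L position)
n=17: W (go to 11, an L position)
n=18: W (go to 12, an L position)
n=19: W (go to 13, an L position)
n=20: W (go to 12, an L position)
n=21: W (go to 13, an L position)
n=22: L (options 19(W), 16(W), 14(W) are all W)
n=23: L (options 20(W), 17(W), 15(W) are all W)
n=24: L (options 21(W), 18(W), 16(W) are all W)
n=25: W (go to 22, an L position)
L entries with 1 ≤ n ≤ 25 (n=0 is outside the asked range and is not counted): n = 1, 2, 11, 12, 13, 22, 23, 24; that makes 8.

8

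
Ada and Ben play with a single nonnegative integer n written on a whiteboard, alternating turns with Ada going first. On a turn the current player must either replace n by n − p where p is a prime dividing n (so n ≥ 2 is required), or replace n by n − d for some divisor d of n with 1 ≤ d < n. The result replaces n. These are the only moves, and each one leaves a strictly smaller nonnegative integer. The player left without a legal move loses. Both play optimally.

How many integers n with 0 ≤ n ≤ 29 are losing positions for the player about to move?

Classify positions by backward induction: terminal positions (no move available) are L. From any other position, the mover wins iff some move reaches an L.
n=0: no move → L
n=1: no move → L
n=2: W (go to 0, an L position)
n=3: W (go to 0, an L position)
n=4: L (options 2(W), 3(W) are all W)
n=5: W (go to 0, an L position)
n=6: W (go to 4, an L position)
n=7: W (go to 0, an L position)
n=8: W (go to 4, an L position)
n=9: L (options 6(W), 8(W) are all W)
n=10: W (go to 9, an L position)
n=11: W (go to 0, an L position)
n=12: W (go to 9, an L position)
n=13: W (go to 0, an L position)
n=14: L (options 7(W), 12(W), 13(W) are all W)
n=15: W (go to 14, an L position)
n=16: W (go to 14, an L position)
n=17: W (go to 0, an L position)
n=18: W (go to 9, an L position)
n=19: W (go to 0, an L position)
n=20: L (options 10(W), 15(W), 16(W), 18(W), 19(W) are all W)
n=21: W (go to 14, an L position)
n=22: W (go to 20, an L position)
n=23: W (go to 0, an L position)
n=24: W (go to 20, an L position)
n=25: W (go to 20, an L position)
n=26: L (options 13(W), 24(W), 25(W) are all W)
n=27: W (go to 26, an L position)
n=28: W (go to 14, an L position)
n=29: W (go to 0, an L position)
L entries with 0 ≤ n ≤ 29: n = 0, 1, 4, 9, 14, 20, 26; that makes 7.

7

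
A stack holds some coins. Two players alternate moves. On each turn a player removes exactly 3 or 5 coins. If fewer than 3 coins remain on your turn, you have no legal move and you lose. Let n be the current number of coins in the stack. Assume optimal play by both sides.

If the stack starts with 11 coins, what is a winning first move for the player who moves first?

Remove 3, leaving 8.

Use the standard recursion: the mover loses at a terminal position; elsewhere, the mover wins exactly when some move hands the opponent an L position.
n=0: no move → L
n=1: no move → L
n=2: no move → L
n=3: W (go to 0, an L position)
n=4: W (go to 1, an L position)
n=5: W (go to 2, an L position)
n=6: W (go to 1, an L position)
n=7: W (go to 2, an L position)
n=8: L (options 5(W), 3(W) are all W)
n=9: L (options 6(W), 4(W) are all W)
n=10: L (options 7(W), 5(W) are all W)
n=11: W (go to 8, an L position)
From 11, the L positions reachable in one move are: 8.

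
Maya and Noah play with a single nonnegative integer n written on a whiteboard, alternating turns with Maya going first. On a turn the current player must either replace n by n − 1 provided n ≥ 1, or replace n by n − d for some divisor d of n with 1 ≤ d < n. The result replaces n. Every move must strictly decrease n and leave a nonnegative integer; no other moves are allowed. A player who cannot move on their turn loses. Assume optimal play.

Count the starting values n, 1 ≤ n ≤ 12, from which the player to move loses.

5

Label each position W (a win for the player to move) or L (a loss). A position with no legal move is L; any other position is W exactly when some move reaches an L, and L when every move reaches a W.
n=0: no move → L
n=1: →0(L), so W
n=2: →1(W) only, which is W, so L
n=3: →2(L), so W
n=4: →2(L), so W
n=5: →4(W) only, which is W, so L
n=6: →5(L), so W
n=7: →6(W) only, which is W, so L
n=8: →7(L), so W
n=9: →6(W), 8(W) — all W, so L
n=10: →5(L), so W
n=11: →10(W) only, which is W, so L
n=12: →9(L), so W
L entries with 1 ≤ n ≤ 12 (n=0 is outside the asked range and is not counted): n = 2, 5, 7, 9, 11; that makes 5.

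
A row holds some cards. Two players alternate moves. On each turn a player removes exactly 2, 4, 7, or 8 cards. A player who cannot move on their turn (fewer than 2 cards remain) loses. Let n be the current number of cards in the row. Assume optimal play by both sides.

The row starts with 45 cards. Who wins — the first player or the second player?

Build the W/L table. Terminal = L. A non-terminal position is W if it has a move to some L; otherwise it is L.
n=0: no move → L
n=1: no move → L
n=2: W (go to 0, an L position)
n=3: W (go to 1, an L position)
n=4: W (go to 0, an L position)
n=5: W (go to 1, an L position)
n=6: L (options 4(W), 2(W) are all W)
n=7: W (go to 0, an L position)
n=8: W (go to 6, an L position)
n=9: W (go to 1, an L position)
n=10: W (go to 6, an L position)
n=11: L (options 9(W), 7(W), 4(W), 3(W) are all W)
n=12: L (options 10(W), 8(W), 5(W), 4(W) are all W)
n=13: W (go to 11, an L position)
n=14: W (go to 12, an L position)
n=15: W (go to 11, an L position)
n=16: W (go to 12, an L position)
n=17: L (options 15(W), 13(W), 10(W), 9(W) are all W)
n=18: W (go to 11, an L position)
n=19: W (go to 17, an L position)
n=20: W (go to 12, an L position)
n=21: W (go to 17, an L position)
n=22: L (options 20(W), 18(W), 15(W), 14(W) are all W)
n=23: L (options 21(W), 19(W), 16(W), 15(W) are all W)
n=24: W (go to 22, an L position)
n=25: W (go to 23, an L position)
n=26: W (go to 22, an L position)
n=27: W (go to 23, an L position)
n=28: L (options 26(W), 24(W), 21(W), 20(W) are all W)
n=29: W (go to 22, an L position)
n=30: W (go to 28, an L position)
n=31: W (go to 23, an L position)
n=32: W (go to 28, an L position)
n=33: L (options 31(W), 29(W), 26(W), 25(W) are all W)
n=34: L (options 32(W), 30(W), 27(W), 26(W) are all W)
n=35: W (go to 33, an L position)
n=36: W (go to 34, an L position)
n=37: W (go to 33, an L position)
n=38: W (go to 34, an L position)
n=39: L (options 37(W), 35(W), 32(W), 31(W) are all W)
n=40: W (go to 33, an L position)
n=41: W (go to 39, an L position)
n=42: W (go to 34, an L position)
n=43: W (go to 39, an L position)
n=44: L (options 42(W), 40(W), 37(W), 36(W) are all W)
n=45: L (options 43(W), 41(W), 38(W), 37(W) are all W)
The starting position 45 is L: whatever the player to move does, the opponent receives a W position.

The second player wins.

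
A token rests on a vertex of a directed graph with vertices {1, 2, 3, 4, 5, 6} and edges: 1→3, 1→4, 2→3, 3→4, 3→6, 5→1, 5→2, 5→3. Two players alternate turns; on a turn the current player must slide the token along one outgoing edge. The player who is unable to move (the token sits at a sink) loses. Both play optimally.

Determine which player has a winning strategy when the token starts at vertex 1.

Build the W/L table. Terminal = L. A non-terminal position is W if it has a move to some L; otherwise it is L.
Every edge goes from a vertex to one that appears earlier in the order 4, 6, 3, 1, 2, 5, so processing vertices in that order labels each vertex after all of its successors.
4: no outgoing edge → L
6: no outgoing edge → L
3: W (go to 6, an L position)
1: W (go to 4, an L position)
2: L (sole option 3(W) is W)
5: W (go to 2, an L position)
The starting position 1 is W: the player to move should move to 4, handing over an L position.

The first player wins.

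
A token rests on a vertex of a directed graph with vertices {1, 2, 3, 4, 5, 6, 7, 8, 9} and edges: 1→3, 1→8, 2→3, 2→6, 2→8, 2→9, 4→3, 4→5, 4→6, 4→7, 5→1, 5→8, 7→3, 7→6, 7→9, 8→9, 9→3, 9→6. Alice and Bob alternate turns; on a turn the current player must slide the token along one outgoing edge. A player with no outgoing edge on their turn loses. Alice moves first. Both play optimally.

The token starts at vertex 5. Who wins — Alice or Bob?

Alice wins.

Label each position W (a win for the player to move) or L (a loss). A position with no legal move is L; any other position is W exactly when some move reaches an L, and L when every move reaches a W.
Every edge goes from a vertex to one that appears earlier in the order 6, 3, 9, 8, 7, 2, 1, 5, 4, so processing vertices in that order labels each vertex after all of its successors.
6: no outgoing edge → L
3: no outgoing edge → L
9: →3(L), so W
8: →9(W) only, which is W, so L
7: →3(L), so W
2: →8(L), so W
1: →8(L), so W
5: →8(L), so W
4: →3(L), so W
From 5 Alice can move to 8, reaching an L position.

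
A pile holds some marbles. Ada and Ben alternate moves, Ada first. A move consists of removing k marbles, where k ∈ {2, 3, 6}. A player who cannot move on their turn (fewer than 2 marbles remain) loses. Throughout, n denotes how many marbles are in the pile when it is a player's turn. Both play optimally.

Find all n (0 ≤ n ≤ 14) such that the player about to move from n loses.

Use the standard recursion: the mover loses at a terminal position; elsewhere, the mover wins exactly when some move hands the opponent an L position.
n=0: no move → L
n=1: no move → L
n=2: W (go to 0, an L position)
n=3: W (go to 1, an L position)
n=4: W (go to 1, an L position)
n=5: L (options 3(W), 2(W) are all W)
n=6: W (go to 0, an L position)
n=7: W (go to 5, an L position)
n=8: W (go to 5, an L position)
n=9: L (options 7(W), 6(W), 3(W) are all W)
n=10: L (options 8(W), 7(W), 4(W) are all W)
n=11: W (go to 9, an L position)
n=12: W (go to 10, an L position)
n=13: W (go to 10, an L position)
n=14: L (options 12(W), 11(W), 8(W) are all W)
The losing starting values of n are exactly the entries labelled L in this table (6 of them).

0, 1, 5, 9, 10, 14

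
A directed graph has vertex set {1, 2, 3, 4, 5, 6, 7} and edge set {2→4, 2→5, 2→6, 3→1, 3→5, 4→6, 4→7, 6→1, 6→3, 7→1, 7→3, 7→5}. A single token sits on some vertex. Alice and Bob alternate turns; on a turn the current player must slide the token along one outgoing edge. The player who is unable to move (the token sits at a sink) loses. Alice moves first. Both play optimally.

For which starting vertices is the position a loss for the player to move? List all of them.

Work bottom-up. With no move the player to move loses. Otherwise the position is W if at least one move leads to an L position for the opponent, and L if every move leads to a W.
Every edge goes from a vertex to one that appears earlier in the order 1, 5, 3, 7, 6, 4, 2, so processing vertices in that order labels each vertex after all of its successors.
1: no outgoing edge → L
5: no outgoing edge → L
3: reaches L-position 5 → W
7: reaches L-position 5 → W
6: reaches L-position 1 → W
4: only reaches 6(W), 7(W), all W → L
2: reaches L-position 4 → W
Reading off the rows marked L gives the requested list; there are 3 such vertices.

1, 4, 5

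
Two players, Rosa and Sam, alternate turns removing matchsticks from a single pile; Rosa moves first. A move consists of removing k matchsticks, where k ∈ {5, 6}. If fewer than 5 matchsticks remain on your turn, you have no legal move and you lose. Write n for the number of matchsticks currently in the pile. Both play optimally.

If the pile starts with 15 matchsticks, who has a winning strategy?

Sam wins.

Build the W/L table. Terminal = L. A non-terminal position is W if it has a move to some L; otherwise it is L.
n=0: no move → L
n=1: no move → L
n=2: no move → L
n=3: no move → L
n=4: no move → L
n=5: can move to 0, which is L ⇒ W
n=6: can move to 1, which is L ⇒ W
n=7: can move to 2, which is L ⇒ W
n=8: can move to 3, which is L ⇒ W
n=9: can move to 4, which is L ⇒ W
n=10: can move to 4, which is L ⇒ W
n=11: moves to 6(W), 5(W); every one is W ⇒ L
n=12: moves to 7(W), 6(W); every one is W ⇒ L
n=13: moves to 8(W), 7(W); every one is W ⇒ L
n=14: moves to 9(W), 8(W); every one is W ⇒ L
n=15: moves to 10(W), 9(W); every one is W ⇒ L
Every move from 15 reaches a W position, so the mover loses.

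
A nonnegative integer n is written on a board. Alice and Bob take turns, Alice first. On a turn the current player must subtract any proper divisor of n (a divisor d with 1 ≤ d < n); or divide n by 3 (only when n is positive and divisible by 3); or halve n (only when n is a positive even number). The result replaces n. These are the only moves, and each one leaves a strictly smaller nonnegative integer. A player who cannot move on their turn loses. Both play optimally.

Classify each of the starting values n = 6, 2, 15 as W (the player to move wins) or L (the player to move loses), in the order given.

Positions with no move are L. A position that does have a move is losing for the player to move precisely when every available move leads to a winning position for the opponent. Fill in the labels:
n=0: no move → L
n=1: no move → L
n=2: →1(L), so W
n=3: →1(L), so W
n=4: →2(W), 3(W) — all W, so L
n=5: →4(L), so W
n=6: →4(L), so W
n=7: →6(W) only, which is W, so L
n=8: →4(L), so W
n=9: →3(W), 6(W), 8(W) — all W, so L
n=10: →9(L), so W
n=11: →10(W) only, which is W, so L
n=12: →4(L), so W
n=13: →12(W) only, which is W, so L
n=14: →7(L), so W
n=15: →5(W), 10(W), 12(W), 14(W) — all W, so L

6: W, 2: W, 15: L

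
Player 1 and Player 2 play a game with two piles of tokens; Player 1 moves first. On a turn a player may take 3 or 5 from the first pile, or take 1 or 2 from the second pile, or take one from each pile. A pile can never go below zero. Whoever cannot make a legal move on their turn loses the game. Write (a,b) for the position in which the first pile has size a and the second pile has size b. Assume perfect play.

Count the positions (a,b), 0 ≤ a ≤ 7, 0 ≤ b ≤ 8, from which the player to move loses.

Label each position W (a win for the player to move) or L (a loss). A position with no legal move is L; any other position is W exactly when some move reaches an L, and L when every move reaches a W.
Every move lowers a or b (never raises either), so fill the grid row by row in increasing a, and left to right within a row: each cell's successors are then already labelled.
      b=0  b=1  b=2  b=3  b=4  b=5  b=6  b=7  b=8
a=0:    L    W    W    L    W    W    L    W    W
a=1:    L    W    W    L    W    W    L    W    W
a=2:    L    W    W    L    W    W    L    W    W
a=3:    W    W    L    W    W    L    W    W    L
a=4:    W    L    W    W    L    W    W    L    W
a=5:    W    L    W    W    L    W    W    L    W
a=6:    W    L    W    W    L    W    W    L    W
a=7:    W    W    W    W    W    W    W    W    W
Cells with no legal move (terminal, hence L): (0,0), (1,0), (2,0).
The remaining L cells, each justified by listing all of its moves:
(0,3): moves to (0,2)(W), (0,1)(W); every one is W ⇒ L
(0,6): moves to (0,5)(W), (0,4)(W); every one is W ⇒ L
(1,3): moves to (1,2)(W), (1,1)(W), (0,2)(W); every one is W ⇒ L
(1,6): moves to (1,5)(W), (1,4)(W), (0,5)(W); every one is W ⇒ L
(2,3): moves to (2,2)(W), (2,1)(W), (1,2)(W); every one is W ⇒ L
(2,6): moves to (2,5)(W), (2,4)(W), (1,5)(W); every one is W ⇒ L
(3,2): moves to (0,2)(W), (3,1)(W), (3,0)(W), (2,1)(W); every one is W ⇒ L
(3,5): moves to (0,5)(W), (3,4)(W), (3,3)(W), (2,4)(W); every one is W ⇒ L
(3,8): moves to (0,8)(W), (3,7)(W), (3,6)(W), (2,7)(W); every one is W ⇒ L
(4,1): moves to (1,1)(W), (4,0)(W), (3,0)(W); every one is W ⇒ L
(4,4): moves to (1,4)(W), (4,3)(W), (4,2)(W), (3,3)(W); every one is W ⇒ L
(4,7): moves to (1,7)(W), (4,6)(W), (4,5)(W), (3,6)(W); every one is W ⇒ L
(5,1): moves to (2,1)(W), (0,1)(W), (5,0)(W), (4,0)(W); every one is W ⇒ L
(5,4): moves to (2,4)(W), (0,4)(W), (5,3)(W), (5,2)(W), (4,3)(W); every one is W ⇒ L
(5,7): moves to (2,7)(W), (0,7)(W), (5,6)(W), (5,5)(W), (4,6)(W); every one is W ⇒ L
(6,1): moves to (3,1)(W), (1,1)(W), (6,0)(W), (5,0)(W); every one is W ⇒ L
(6,4): moves to (3,4)(W), (1,4)(W), (6,3)(W), (6,2)(W), (5,3)(W); every one is W ⇒ L
(6,7): moves to (3,7)(W), (1,7)(W), (6,6)(W), (6,5)(W), (5,6)(W); every one is W ⇒ L
Every other cell has at least one move into one of the L cells above, so it is W.
L cells per row: a=0: 3, a=1: 3, a=2: 3, a=3: 3, a=4: 3, a=5: 3, a=6: 3, a=7: 0; total 21.

21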